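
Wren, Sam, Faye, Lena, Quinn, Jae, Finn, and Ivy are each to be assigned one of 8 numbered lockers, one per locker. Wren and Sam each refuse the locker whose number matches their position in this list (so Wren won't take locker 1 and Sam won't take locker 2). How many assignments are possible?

Let Aᵢ (for i ∈ {1, 2}) be the placements that put person i in their forbidden locker. Any j of these fix j positions, leaving (8−j)! ways to fill the rest, and there are C(2,j) ways to pick which j.
By inclusion–exclusion, the number of valid placements is Σ_{j=0}^{2} (−1)^j C(2,j)·(8−j)!.
Computing: 40320 − 10080 + 720 = 30960.

30960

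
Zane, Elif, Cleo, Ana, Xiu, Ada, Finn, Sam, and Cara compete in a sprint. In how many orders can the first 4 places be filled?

There are 9 choices for 1st place, 8 for 2nd, and so on down to 6 for position 4.
That gives 9 × 8 × 7 × 6 = 3024.

3024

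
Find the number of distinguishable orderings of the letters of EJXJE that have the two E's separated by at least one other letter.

18

Total arrangements of EJXJE: 5!/(2!·2!) = 30.
Arrangements with the E's together: treat EE as one letter, giving (4)!/(2!) = 12.
Subtracting, 30 − 12 = 18 arrangements keep the E's apart.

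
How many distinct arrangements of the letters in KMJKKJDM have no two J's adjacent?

Total arrangements of KMJKKJDM: 8!/(3!·2!·2!) = 1680.
Arrangements with the J's together: treat JJ as one letter, giving (7)!/(3!·2!) = 420.
Subtracting, 1680 − 420 = 1260 arrangements keep the J's apart.

1260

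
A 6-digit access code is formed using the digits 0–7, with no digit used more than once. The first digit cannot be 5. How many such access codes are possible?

The first digit has 8−1 = 7 choices (anything except 5).
The remaining 5 digits are filled from the other 7 symbols without repetition: 7 × 6 × 5 × 4 × 3 = 2520.
Total: 7 × 2520 = 17640.

17640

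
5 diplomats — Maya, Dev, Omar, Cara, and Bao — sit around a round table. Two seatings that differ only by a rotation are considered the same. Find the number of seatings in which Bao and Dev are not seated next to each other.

All circular seatings of 5 people number (4)! = 24.
Seatings with Bao beside Dev: treat them as a block with 2 internal orders, giving 2 × (3)! = 12.
Subtracting, 24 − 12 = 12.

12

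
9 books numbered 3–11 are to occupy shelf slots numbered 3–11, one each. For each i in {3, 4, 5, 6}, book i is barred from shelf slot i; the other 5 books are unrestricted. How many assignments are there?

Let Aᵢ (for 3 ≤ i ≤ 6) be the placements that put book i in its forbidden shelf slot. Any j of these fix j positions, leaving (9−j)! ways to fill the rest, and there are C(4,j) ways to pick which j.
By inclusion–exclusion, the number of valid placements is Σ_{j=0}^{4} (−1)^j C(4,j)·(9−j)!.
Computing: 362880 − 161280 + 30240 − 2880 + 120 = 229080.

229080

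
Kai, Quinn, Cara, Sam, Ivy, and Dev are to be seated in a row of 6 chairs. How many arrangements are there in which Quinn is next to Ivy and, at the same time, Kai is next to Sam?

96

Treat {Quinn,Ivy} as one block (2 orders) and {Kai,Sam} as another (2 orders).
That leaves 4 units to arrange: 2 × 2 × 4! = 4 × 24 = 96.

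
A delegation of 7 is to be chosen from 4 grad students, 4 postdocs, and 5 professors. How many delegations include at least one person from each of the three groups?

Unrestricted: C(13,7) = 1716 ways to pick any 7 of the 13.
Selections missing a whole group: no grad students → C(9,7) = 36; no postdocs → C(9,7) = 36; no professors → C(8,7) = 8.
Add back selections omitting two groups (i.e. drawn from a single group): C(4,7) + C(4,7) + C(5,7) = 0.
By inclusion–exclusion: 1716 − 80 + 0 = 1636.

1636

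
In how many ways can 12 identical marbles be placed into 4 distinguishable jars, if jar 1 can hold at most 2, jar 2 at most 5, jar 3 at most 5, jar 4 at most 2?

By stars and bars, unrestricted non-negative solutions to x_1+…+x_4 = 12 number C(12+3,3) = 455.
Subtract solutions that violate a single cap (substitute x_i' = x_i − (cap_i+1)): x_1 ≥ 3 gives C(12,3) = 220; x_2 ≥ 6 gives C(9,3) = 84; x_3 ≥ 6 gives C(9,3) = 84; x_4 ≥ 3 gives C(12,3) = 220. Together 608.
Add back pairs where two caps are both exceeded: 20 + 20 + 84 + 1 + 20 + 20 = 165.
Subtract triples: 0 + 1 + 1 + 0 = 2.
By inclusion–exclusion the count is 455 − 608 + 165 − 2 = 10.

10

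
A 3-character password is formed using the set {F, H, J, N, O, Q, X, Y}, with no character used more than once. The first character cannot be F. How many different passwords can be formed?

294

The first character has 8−1 = 7 choices (anything except F).
The remaining 2 characters are filled from the other 7 symbols without repetition: 7 × 6 = 42.
Total: 7 × 42 = 294.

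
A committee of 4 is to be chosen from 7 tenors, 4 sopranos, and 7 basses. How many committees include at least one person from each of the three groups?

Total 4-person selections from all 18: C(18,4) = 3060.
Subtract selections that omit an entire group: no tenors → C(11,4) = 330; no sopranos → C(14,4) = 1001; no basses → C(11,4) = 330.
Add back selections omitting two groups (i.e. drawn from a single group): C(7,4) + C(4,4) + C(7,4) = 71.
By inclusion–exclusion: 3060 − 1661 + 71 = 1470.

1470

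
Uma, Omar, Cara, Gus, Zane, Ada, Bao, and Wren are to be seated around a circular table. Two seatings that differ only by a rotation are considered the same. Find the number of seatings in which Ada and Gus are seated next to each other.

Treat {Ada, Gus} as one unit (2 internal orders) and seat the resulting 7 units around the table: (6)! circular arrangements.
So 2 × (6)! = 2 × 720 = 1440.

1440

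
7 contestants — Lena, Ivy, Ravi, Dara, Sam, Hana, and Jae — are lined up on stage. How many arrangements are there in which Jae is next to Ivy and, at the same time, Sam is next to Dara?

Treat {Jae,Ivy} as one block (2 orders) and {Sam,Dara} as another (2 orders).
That leaves 5 units to arrange: 2 × 2 × 5! = 4 × 120 = 480.

480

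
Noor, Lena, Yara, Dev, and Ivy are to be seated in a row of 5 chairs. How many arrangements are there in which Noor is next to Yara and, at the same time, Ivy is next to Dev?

24

Treat {Noor,Yara} as one block (2 orders) and {Ivy,Dev} as another (2 orders).
That leaves 3 units to arrange: 2 × 2 × 3! = 4 × 6 = 24.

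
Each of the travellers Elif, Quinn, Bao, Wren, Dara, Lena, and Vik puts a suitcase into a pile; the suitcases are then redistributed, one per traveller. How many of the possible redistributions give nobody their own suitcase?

This is the derangement count D_7: permutations of 7 items with no fixed point.
By inclusion–exclusion this is Σ_{j=0}^{7} (−1)^j C(7,j)·(7−j)!.
Computing: 5040 − 5040 + 2520 − 840 + 210 − 42 + 7 − 1 = 1854.

1854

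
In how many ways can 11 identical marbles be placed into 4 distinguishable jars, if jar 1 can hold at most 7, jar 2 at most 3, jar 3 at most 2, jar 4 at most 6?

65

Ignoring the caps, the number of non-negative solutions to x_1+…+x_4 = 11 is C(14,3) = 364.
Subtract solutions that violate a single cap (substitute x_i' = x_i − (cap_i+1)): x_1 ≥ 8 gives C(6,3) = 20; x_2 ≥ 4 gives C(10,3) = 120; x_3 ≥ 3 gives C(11,3) = 165; x_4 ≥ 7 gives C(7,3) = 35. Together 340.
Add back pairs where two caps are both exceeded: 0 + 1 + 0 + 35 + 1 + 4 = 41.
By inclusion–exclusion the count is 364 − 340 + 41 = 65.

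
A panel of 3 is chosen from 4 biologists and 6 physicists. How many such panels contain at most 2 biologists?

116

Split by how many biologists are chosen (0 through 2).
Sum: C(4,0)·C(6,3) + C(4,1)·C(6,2) + C(4,2)·C(6,1) = 20 + 60 + 36 = 116.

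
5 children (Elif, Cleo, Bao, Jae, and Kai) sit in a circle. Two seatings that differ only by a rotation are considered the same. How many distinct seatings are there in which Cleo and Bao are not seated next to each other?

12

Without the restriction there are (4)! = 24 seatings.
Those with Cleo next to Bao: fuse the pair into one unit and seat 4 units around a circle — 2·(3)! = 12.
Subtracting, 24 − 12 = 12.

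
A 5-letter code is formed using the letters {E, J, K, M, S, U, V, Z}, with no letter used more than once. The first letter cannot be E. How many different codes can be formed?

The first letter has 8−1 = 7 choices (anything except E).
The remaining 4 letters are filled from the other 7 symbols without repetition: 7 × 6 × 5 × 4 = 840.
Total: 7 × 840 = 5880.

5880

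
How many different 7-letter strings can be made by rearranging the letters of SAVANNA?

420

The 7 letters of SAVANNA have repeats: A appearing 3 times and N appearing twice.
Dividing 7! = 5040 by 3!·2! = 12 for the repeated letters gives 420.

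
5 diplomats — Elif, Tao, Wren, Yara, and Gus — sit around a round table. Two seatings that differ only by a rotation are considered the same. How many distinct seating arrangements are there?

24

Seat Elif anywhere (absorbing the rotational symmetry), then permute the other 4: (4)! = 24.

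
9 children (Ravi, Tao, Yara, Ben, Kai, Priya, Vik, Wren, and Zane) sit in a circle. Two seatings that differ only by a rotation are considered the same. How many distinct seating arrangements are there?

40320

Around a circle, 9 distinct people have 9!/9 = (8)! = 40320 rotationally distinct seatings.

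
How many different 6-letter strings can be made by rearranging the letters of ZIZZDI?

ZIZZDI has 6 letters with I appearing twice and Z appearing 3 times.
The number of distinct arrangements is 6!/(3!·2!) = 720/12 = 60.

60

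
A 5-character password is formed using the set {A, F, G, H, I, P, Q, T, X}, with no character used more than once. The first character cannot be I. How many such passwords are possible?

The first character has 9−1 = 8 choices (anything except I).
The remaining 4 characters are filled from the other 8 symbols without repetition: 8 × 7 × 6 × 5 = 1680.
Total: 8 × 1680 = 13440.

13440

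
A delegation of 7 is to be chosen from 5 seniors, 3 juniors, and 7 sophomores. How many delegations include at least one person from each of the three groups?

5516

Total 7-person selections from all 15: C(15,7) = 6435.
Subtract selections that omit an entire group: no seniors → C(10,7) = 120; no juniors → C(12,7) = 792; no sophomores → C(8,7) = 8.
Add back selections omitting two groups (i.e. drawn from a single group): C(5,7) + C(3,7) + C(7,7) = 1.
By inclusion–exclusion: 6435 − 920 + 1 = 5516.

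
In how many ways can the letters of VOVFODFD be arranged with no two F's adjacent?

There are 8!/(2!·2!·2!·2!) = 2520 arrangements of VOVFODFD in total.
Arrangements with the F's together: treat FF as one letter, giving (7)!/(2!·2!·2!) = 630.
Subtracting, 2520 − 630 = 1890 arrangements keep the F's apart.

1890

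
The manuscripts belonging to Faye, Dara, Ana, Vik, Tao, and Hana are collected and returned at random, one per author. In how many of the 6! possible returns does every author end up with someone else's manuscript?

Count assignments avoiding every fixed point. For any j of the 6 authors fixed to their own manuscript, the other 6−j can be arranged in (6−j)! ways.
By inclusion–exclusion this is Σ_{j=0}^{6} (−1)^j C(6,j)·(6−j)!.
Computing: 720 − 720 + 360 − 120 + 30 − 6 + 1 = 265.

265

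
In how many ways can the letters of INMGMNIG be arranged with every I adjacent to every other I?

630

Treat the 2 copies of I as a single block. The multiset to arrange is then {II, G, G, M, M, N, N}, 7 items in all.
That gives (7)!/(2!·2!·2!) = 630 arrangements.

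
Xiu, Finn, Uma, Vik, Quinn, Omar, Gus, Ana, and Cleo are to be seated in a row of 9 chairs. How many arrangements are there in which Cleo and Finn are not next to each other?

Of the 9! = 362880 arrangements, those with Cleo and Finn adjacent number 2 × 8! = 80640 (treat the pair as a block with 2 internal orders).
Complementary counting: 362880 − 80640 = 282240.

282240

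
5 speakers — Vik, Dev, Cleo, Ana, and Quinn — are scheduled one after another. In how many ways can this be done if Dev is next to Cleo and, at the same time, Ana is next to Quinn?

Treat {Dev,Cleo} as one block (2 orders) and {Ana,Quinn} as another (2 orders).
That leaves 3 units to arrange: 2 × 2 × 3! = 4 × 6 = 24.

24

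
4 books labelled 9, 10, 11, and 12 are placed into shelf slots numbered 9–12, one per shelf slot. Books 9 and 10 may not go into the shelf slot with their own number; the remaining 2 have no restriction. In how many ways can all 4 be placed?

14

Let Aᵢ (for i ∈ {9, 10}) be the placements that put book i in its forbidden shelf slot. Any j of these fix j positions, leaving (4−j)! ways to fill the rest, and there are C(2,j) ways to pick which j.
By inclusion–exclusion, the number of valid placements is Σ_{j=0}^{2} (−1)^j C(2,j)·(4−j)!.
Computing: 24 − 12 + 2 = 14.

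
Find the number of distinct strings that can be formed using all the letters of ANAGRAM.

Letter multiplicities in ANAGRAM: A×3, G×1, M×1, N×1, R×1.
The number of distinct arrangements is 7!/(3!) = 5040/6 = 840.

840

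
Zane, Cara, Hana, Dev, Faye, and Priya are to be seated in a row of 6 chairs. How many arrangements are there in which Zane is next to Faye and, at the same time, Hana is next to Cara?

96

Treat {Zane,Faye} as one block (2 orders) and {Hana,Cara} as another (2 orders).
That leaves 4 units to arrange: 2 × 2 × 4! = 4 × 24 = 96.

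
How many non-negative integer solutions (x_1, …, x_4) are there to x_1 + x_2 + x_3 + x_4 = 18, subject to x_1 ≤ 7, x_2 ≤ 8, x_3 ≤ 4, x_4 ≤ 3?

34

Without the upper bounds there are C(21,3) = 1330 ways to split 18 among 4 variables.
Subtract solutions that violate a single cap (substitute x_i' = x_i − (cap_i+1)): x_1 ≥ 8 gives C(13,3) = 286; x_2 ≥ 9 gives C(12,3) = 220; x_3 ≥ 5 gives C(16,3) = 560; x_4 ≥ 4 gives C(17,3) = 680. Together 1746.
Add back pairs where two caps are both exceeded: 4 + 56 + 84 + 35 + 56 + 220 = 455.
Subtract triples: 0 + 0 + 4 + 1 = 5.
By inclusion–exclusion the count is 1330 − 1746 + 455 − 5 = 34.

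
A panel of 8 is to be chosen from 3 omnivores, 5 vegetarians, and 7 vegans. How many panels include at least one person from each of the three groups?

5894

With no constraint there are C(15,8) = 6435 possible selections.
Selections missing a whole group: no omnivores → C(12,8) = 495; no vegetarians → C(10,8) = 45; no vegans → C(8,8) = 1.
Add back selections omitting two groups (i.e. drawn from a single group): C(3,8) + C(5,8) + C(7,8) = 0.
By inclusion–exclusion: 6435 − 541 + 0 = 5894.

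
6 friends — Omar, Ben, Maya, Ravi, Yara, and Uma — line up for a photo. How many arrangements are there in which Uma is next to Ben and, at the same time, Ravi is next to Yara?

96

Treat {Uma,Ben} as one block (2 orders) and {Ravi,Yara} as another (2 orders).
That leaves 4 units to arrange: 2 × 2 × 4! = 4 × 24 = 96.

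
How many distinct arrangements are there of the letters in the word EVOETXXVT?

EVOETXXVT has 9 letters with E appearing twice, T appearing twice, V appearing twice, and X appearing twice.
The number of distinct arrangements is 9!/(2!·2!·2!·2!) = 362880/16 = 22680.

22680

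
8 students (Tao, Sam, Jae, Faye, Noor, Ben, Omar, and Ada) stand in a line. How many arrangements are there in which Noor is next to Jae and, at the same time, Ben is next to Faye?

2880

Treat {Noor,Jae} as one block (2 orders) and {Ben,Faye} as another (2 orders).
That leaves 6 units to arrange: 2 × 2 × 6! = 4 × 720 = 2880.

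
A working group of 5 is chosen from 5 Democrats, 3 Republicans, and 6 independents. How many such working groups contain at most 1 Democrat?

Split by how many Democrats are chosen (0 through 1).
Sum: C(5,0)·C(9,5) + C(5,1)·C(9,4) = 126 + 630 = 756.

756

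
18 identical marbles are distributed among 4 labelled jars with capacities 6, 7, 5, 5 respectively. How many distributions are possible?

Ignoring the caps, the number of non-negative solutions to x_1+…+x_4 = 18 is C(21,3) = 1330.
Subtract solutions that violate a single cap (substitute x_i' = x_i − (cap_i+1)): x_1 ≥ 7 gives C(14,3) = 364; x_2 ≥ 8 gives C(13,3) = 286; x_3 ≥ 6 gives C(15,3) = 455; x_4 ≥ 6 gives C(15,3) = 455. Together 1560.
Add back pairs where two caps are both exceeded: 20 + 56 + 56 + 35 + 35 + 84 = 286.
By inclusion–exclusion the count is 1330 − 1560 + 286 = 56.

56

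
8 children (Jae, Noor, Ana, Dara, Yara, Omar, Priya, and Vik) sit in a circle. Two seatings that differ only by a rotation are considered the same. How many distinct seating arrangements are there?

Around a circle, 8 distinct people have 8!/8 = (7)! = 5040 rotationally distinct seatings.

5040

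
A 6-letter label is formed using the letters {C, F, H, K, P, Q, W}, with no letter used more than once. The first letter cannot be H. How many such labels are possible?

4320

The first letter has 7−1 = 6 choices (anything except H).
The remaining 5 letters are filled from the other 6 symbols without repetition: 6 × 5 × 4 × 3 × 2 = 720.
Total: 6 × 720 = 4320.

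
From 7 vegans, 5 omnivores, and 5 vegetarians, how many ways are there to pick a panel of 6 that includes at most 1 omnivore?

Split by how many omnivores are chosen (0 through 1).
Sum: C(5,0)·C(12,6) + C(5,1)·C(12,5) = 924 + 3960 = 4884.

4884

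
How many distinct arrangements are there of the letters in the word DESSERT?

1260

Letter multiplicities in DESSERT: D×1, E×2, R×1, S×2, T×1.
Dividing 7! = 5040 by 2!·2! = 4 for the repeated letters gives 1260.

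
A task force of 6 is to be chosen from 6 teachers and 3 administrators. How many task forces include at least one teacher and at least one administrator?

83

With no constraint there are C(9,6) = 84 possible selections.
Selections missing a whole group: no teachers → C(3,6) = 0; no administrators → C(6,6) = 1.
Both groups omitted at once is impossible, so 84 − 1 = 83.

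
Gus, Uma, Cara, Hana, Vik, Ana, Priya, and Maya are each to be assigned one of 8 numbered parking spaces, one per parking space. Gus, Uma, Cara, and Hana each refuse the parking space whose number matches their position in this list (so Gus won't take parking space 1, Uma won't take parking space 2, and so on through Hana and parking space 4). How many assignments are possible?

Let Aᵢ (for 1 ≤ i ≤ 4) be the placements that put person i in their forbidden parking space. Any j of these fix j positions, leaving (8−j)! ways to fill the rest, and there are C(4,j) ways to pick which j.
By inclusion–exclusion, the number of valid placements is Σ_{j=0}^{4} (−1)^j C(4,j)·(8−j)!.
Computing: 40320 − 20160 + 4320 − 480 + 24 = 24024.

24024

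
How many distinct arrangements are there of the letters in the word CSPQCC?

120

Letter multiplicities in CSPQCC: C×3, P×1, Q×1, S×1.
Dividing 6! = 720 by 3! = 6 for the repeated letters gives 120.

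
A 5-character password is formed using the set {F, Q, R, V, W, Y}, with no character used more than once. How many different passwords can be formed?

Choose and order 5 of the 6 symbols: the first character has 6 options, the next 5, and so on down to 2.
6 × 5 × 4 × 3 × 2 = 720.

720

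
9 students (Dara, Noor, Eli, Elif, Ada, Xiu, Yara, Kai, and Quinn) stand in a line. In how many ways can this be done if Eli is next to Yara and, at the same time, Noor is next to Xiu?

Treat {Eli,Yara} as one block (2 orders) and {Noor,Xiu} as another (2 orders).
That leaves 7 units to arrange: 2 × 2 × 7! = 4 × 5040 = 20160.

20160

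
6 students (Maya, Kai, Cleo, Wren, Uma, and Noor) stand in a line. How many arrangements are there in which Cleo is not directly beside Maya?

480

There are 6! = 720 arrangements in all. If Cleo and Maya are adjacent, merging them into one block gives 2·(5)! = 240 arrangements.
Complementary counting: 720 − 240 = 480.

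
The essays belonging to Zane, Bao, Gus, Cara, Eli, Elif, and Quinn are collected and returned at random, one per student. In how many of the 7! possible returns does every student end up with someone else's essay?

1854

Let Aᵢ be the assignments in which student i gets their own essay. We want the size of the complement of A₁∪…∪A_7.
By inclusion–exclusion this is Σ_{j=0}^{7} (−1)^j C(7,j)·(7−j)!.
Computing: 5040 − 5040 + 2520 − 840 + 210 − 42 + 7 − 1 = 1854.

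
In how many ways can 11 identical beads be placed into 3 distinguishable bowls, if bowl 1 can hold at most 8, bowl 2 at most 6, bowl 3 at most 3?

Without the upper bounds there are C(13,2) = 78 ways to split 11 among 3 bowls.
Subtract solutions that violate a single cap (substitute x_i' = x_i − (cap_i+1)): x_1 ≥ 9 gives C(4,2) = 6; x_2 ≥ 7 gives C(6,2) = 15; x_3 ≥ 4 gives C(9,2) = 36. Together 57.
Add back pairs where two caps are both exceeded: 0 + 0 + 1 = 1.
By inclusion–exclusion the count is 78 − 57 + 1 = 22.

22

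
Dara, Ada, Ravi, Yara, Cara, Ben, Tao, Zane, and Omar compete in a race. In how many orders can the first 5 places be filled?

This is an ordered selection of 5 from 9: P(9,5).
That gives 9 × 8 × 7 × 6 × 5 = 15120.

15120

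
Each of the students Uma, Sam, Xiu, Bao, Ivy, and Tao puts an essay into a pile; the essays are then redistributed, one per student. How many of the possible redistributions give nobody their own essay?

265

Count assignments avoiding every fixed point. For any j of the 6 students fixed to their own essay, the other 6−j can be arranged in (6−j)! ways.
By inclusion–exclusion this is Σ_{j=0}^{6} (−1)^j C(6,j)·(6−j)!.
Computing: 720 − 720 + 360 − 120 + 30 − 6 + 1 = 265.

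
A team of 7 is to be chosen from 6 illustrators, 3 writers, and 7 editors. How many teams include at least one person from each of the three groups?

Total 7-person selections from all 16: C(16,7) = 11440.
Subtract selections that omit an entire group: no illustrators → C(10,7) = 120; no writers → C(13,7) = 1716; no editors → C(9,7) = 36.
Add back selections omitting two groups (i.e. drawn from a single group): C(6,7) + C(3,7) + C(7,7) = 1.
By inclusion–exclusion: 11440 − 1872 + 1 = 9569.

9569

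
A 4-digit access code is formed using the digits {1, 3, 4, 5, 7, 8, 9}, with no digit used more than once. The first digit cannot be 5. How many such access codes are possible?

The first digit has 7−1 = 6 choices (anything except 5).
The remaining 3 digits are filled from the other 6 symbols without repetition: 6 × 5 × 4 = 120.
Total: 6 × 120 = 720.

720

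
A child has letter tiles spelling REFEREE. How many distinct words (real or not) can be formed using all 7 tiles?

105

Letter multiplicities in REFEREE: E×4, F×1, R×2.
So there are 7! / (4!·2!) = 105 distinguishable arrangements.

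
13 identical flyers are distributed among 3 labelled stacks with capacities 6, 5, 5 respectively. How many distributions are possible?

By stars and bars, unrestricted non-negative solutions to x_1+…+x_3 = 13 number C(13+2,2) = 105.
Subtract solutions that violate a single cap (substitute x_i' = x_i − (cap_i+1)): x_1 ≥ 7 gives C(8,2) = 28; x_2 ≥ 6 gives C(9,2) = 36; x_3 ≥ 6 gives C(9,2) = 36. Together 100.
Add back pairs where two caps are both exceeded: 1 + 1 + 3 = 5.
By inclusion–exclusion the count is 105 − 100 + 5 = 10.

10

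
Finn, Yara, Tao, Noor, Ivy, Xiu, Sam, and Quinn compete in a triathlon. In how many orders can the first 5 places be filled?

This is an ordered selection of 5 from 8: P(8,5).
That gives 8 × 7 × 6 × 5 × 4 = 6720.

6720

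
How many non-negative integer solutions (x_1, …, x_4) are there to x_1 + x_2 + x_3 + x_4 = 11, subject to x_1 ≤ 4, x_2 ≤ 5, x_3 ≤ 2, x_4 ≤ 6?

59

Ignoring the caps, the number of non-negative solutions to x_1+…+x_4 = 11 is C(14,3) = 364.
Subtract solutions that violate a single cap (substitute x_i' = x_i − (cap_i+1)): x_1 ≥ 5 gives C(9,3) = 84; x_2 ≥ 6 gives C(8,3) = 56; x_3 ≥ 3 gives C(11,3) = 165; x_4 ≥ 7 gives C(7,3) = 35. Together 340.
Add back pairs where two caps are both exceeded: 1 + 20 + 0 + 10 + 0 + 4 = 35.
By inclusion–exclusion the count is 364 − 340 + 35 = 59.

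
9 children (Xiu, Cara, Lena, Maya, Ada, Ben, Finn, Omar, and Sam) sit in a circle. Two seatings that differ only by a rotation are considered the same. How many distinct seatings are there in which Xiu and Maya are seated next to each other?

10080

Treat {Xiu, Maya} as one unit (2 internal orders) and seat the resulting 8 units around the table: (7)! circular arrangements.
So 2 × (7)! = 2 × 5040 = 10080.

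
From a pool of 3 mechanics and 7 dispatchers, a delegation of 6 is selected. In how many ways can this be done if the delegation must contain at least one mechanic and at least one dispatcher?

Unrestricted: C(10,6) = 210 ways to pick any 6 of the 10.
Selections missing a whole group: no mechanics → C(7,6) = 7; no dispatchers → C(3,6) = 0.
Both groups omitted at once is impossible, so 210 − 7 = 203.

203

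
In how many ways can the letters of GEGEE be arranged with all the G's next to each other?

Treat the 2 copies of G as a single block. The multiset to arrange is then {GG, E, E, E}, 4 items in all.
That gives (4)!/(3!) = 4 arrangements.

4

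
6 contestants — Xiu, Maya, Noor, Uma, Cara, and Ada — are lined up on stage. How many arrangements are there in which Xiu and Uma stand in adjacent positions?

Treat {Xiu, Uma} as a single unit. There are 5 units to order, and the pair itself can be ordered 2 ways.
That gives 2 × 5! = 2 × 120 = 240.

240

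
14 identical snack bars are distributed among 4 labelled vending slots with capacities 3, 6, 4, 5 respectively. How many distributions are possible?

By stars and bars, unrestricted non-negative solutions to x_1+…+x_4 = 14 number C(14+3,3) = 680.
Subtract solutions that violate a single cap (substitute x_i' = x_i − (cap_i+1)): x_1 ≥ 4 gives C(13,3) = 286; x_2 ≥ 7 gives C(10,3) = 120; x_3 ≥ 5 gives C(12,3) = 220; x_4 ≥ 6 gives C(11,3) = 165. Together 791.
Add back pairs where two caps are both exceeded: 20 + 56 + 35 + 10 + 4 + 20 = 145.
By inclusion–exclusion the count is 680 − 791 + 145 = 34.

34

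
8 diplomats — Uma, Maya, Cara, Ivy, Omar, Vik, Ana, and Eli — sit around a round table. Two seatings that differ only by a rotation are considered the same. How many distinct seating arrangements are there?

5040

Around a circle, 8 distinct people have 8!/8 = (7)! = 5040 rotationally distinct seatings.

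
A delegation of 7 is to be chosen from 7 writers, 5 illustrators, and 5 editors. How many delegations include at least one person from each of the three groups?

17745

Unrestricted: C(17,7) = 19448 ways to pick any 7 of the 17.
Subtract selections that omit an entire group: no writers → C(10,7) = 120; no illustrators → C(12,7) = 792; no editors → C(12,7) = 792.
Add back selections omitting two groups (i.e. drawn from a single group): C(7,7) + C(5,7) + C(5,7) = 1.
By inclusion–exclusion: 19448 − 1704 + 1 = 17745.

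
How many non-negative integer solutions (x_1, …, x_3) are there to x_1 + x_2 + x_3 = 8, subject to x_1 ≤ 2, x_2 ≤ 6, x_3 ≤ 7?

Ignoring the caps, the number of non-negative solutions to x_1+…+x_3 = 8 is C(10,2) = 45.
Subtract solutions that violate a single cap (substitute x_i' = x_i − (cap_i+1)): x_1 ≥ 3 gives C(7,2) = 21; x_2 ≥ 7 gives C(3,2) = 3; x_3 ≥ 8 gives C(2,2) = 1. Together 25.
No two caps can be exceeded simultaneously, so the pair terms are all 0.
By inclusion–exclusion the count is 45 − 25 + 0 = 20.

20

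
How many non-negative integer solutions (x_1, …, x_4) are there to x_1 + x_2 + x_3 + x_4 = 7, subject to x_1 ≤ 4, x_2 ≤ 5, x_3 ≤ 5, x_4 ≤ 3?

By stars and bars, unrestricted non-negative solutions to x_1+…+x_4 = 7 number C(7+3,3) = 120.
Subtract solutions that violate a single cap (substitute x_i' = x_i − (cap_i+1)): x_1 ≥ 5 gives C(5,3) = 10; x_2 ≥ 6 gives C(4,3) = 4; x_3 ≥ 6 gives C(4,3) = 4; x_4 ≥ 4 gives C(6,3) = 20. Together 38.
No two caps can be exceeded simultaneously, so the pair terms are all 0.
By inclusion–exclusion the count is 120 − 38 + 0 = 82.

82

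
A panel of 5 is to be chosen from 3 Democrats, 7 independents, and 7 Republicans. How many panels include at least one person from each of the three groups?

3724

Unrestricted: C(17,5) = 6188 ways to pick any 5 of the 17.
Selections missing a whole group: no Democrats → C(14,5) = 2002; no independents → C(10,5) = 252; no Republicans → C(10,5) = 252.
Add back selections omitting two groups (i.e. drawn from a single group): C(3,5) + C(7,5) + C(7,5) = 42.
By inclusion–exclusion: 6188 − 2506 + 42 = 3724.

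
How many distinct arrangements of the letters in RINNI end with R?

Fix R in the last position and arrange the remaining 4 letters.
Those 4 letters have I appearing twice and N appearing twice, giving (4)!/(2!·2!) = 6.

6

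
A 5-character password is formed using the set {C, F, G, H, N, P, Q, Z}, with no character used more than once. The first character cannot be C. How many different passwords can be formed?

The first character has 8−1 = 7 choices (anything except C).
The remaining 4 characters are filled from the other 7 symbols without repetition: 7 × 6 × 5 × 4 = 840.
Total: 7 × 840 = 5880.

5880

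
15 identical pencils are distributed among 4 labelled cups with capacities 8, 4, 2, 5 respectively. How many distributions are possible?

31

By stars and bars, unrestricted non-negative solutions to x_1+…+x_4 = 15 number C(15+3,3) = 816.
Subtract solutions that violate a single cap (substitute x_i' = x_i − (cap_i+1)): x_1 ≥ 9 gives C(9,3) = 84; x_2 ≥ 5 gives C(13,3) = 286; x_3 ≥ 3 gives C(15,3) = 455; x_4 ≥ 6 gives C(12,3) = 220. Together 1045.
Add back pairs where two caps are both exceeded: 4 + 20 + 1 + 120 + 35 + 84 = 264.
Subtract triples: 0 + 0 + 0 + 4 = 4.
By inclusion–exclusion the count is 816 − 1045 + 264 − 4 = 31.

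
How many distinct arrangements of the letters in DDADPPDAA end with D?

560

With the last slot taken by D, it remains to arrange the other 8 letters (DADPPDAA).
Those 8 letters have A appearing 3 times, D appearing 3 times, and P appearing twice, giving (8)!/(3!·3!·2!) = 560.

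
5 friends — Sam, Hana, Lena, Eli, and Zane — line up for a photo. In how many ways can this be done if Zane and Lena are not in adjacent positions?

72

There are 5! = 120 arrangements in all. If Zane and Lena are adjacent, merging them into one block gives 2·(4)! = 48 arrangements.
Complementary counting: 120 − 48 = 72.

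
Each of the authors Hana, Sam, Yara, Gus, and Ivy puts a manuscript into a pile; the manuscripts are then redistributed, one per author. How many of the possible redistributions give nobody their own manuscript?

44

This is the derangement count D_5: permutations of 5 items with no fixed point.
By inclusion–exclusion this is Σ_{j=0}^{5} (−1)^j C(5,j)·(5−j)!.
Computing: 120 − 120 + 60 − 20 + 5 − 1 = 44.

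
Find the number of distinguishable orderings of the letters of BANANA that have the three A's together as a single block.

Treat the 3 copies of A as a single block. The multiset to arrange is then {AAA, B, N, N}, 4 items in all.
That gives (4)!/(2!) = 12 arrangements.

12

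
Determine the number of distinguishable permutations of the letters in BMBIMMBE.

BMBIMMBE has 8 letters with B appearing 3 times and M appearing 3 times.
The number of distinct arrangements is 8!/(3!·3!) = 40320/36 = 1120.

1120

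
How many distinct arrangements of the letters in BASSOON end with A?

With the last slot taken by A, it remains to arrange the other 6 letters (BSSOON).
Those 6 letters have O appearing twice and S appearing twice, giving (6)!/(2!·2!) = 180.

180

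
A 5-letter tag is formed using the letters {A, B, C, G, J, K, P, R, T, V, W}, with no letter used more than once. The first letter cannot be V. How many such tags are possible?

50400

The first letter has 11−1 = 10 choices (anything except V).
The remaining 4 letters are filled from the other 10 symbols without repetition: 10 × 9 × 8 × 7 = 5040.
Total: 10 × 5040 = 50400.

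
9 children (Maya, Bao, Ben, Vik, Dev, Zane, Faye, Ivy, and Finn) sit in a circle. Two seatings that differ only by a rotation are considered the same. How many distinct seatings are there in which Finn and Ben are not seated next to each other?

30240

Without the restriction there are (8)! = 40320 seatings.
Seatings with Finn beside Ben: treat them as a block with 2 internal orders, giving 2 × (7)! = 10080.
Subtracting, 40320 − 10080 = 30240.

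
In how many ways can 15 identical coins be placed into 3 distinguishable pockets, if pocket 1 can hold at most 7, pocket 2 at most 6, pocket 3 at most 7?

21

Without the upper bounds there are C(17,2) = 136 ways to split 15 among 3 pockets.
Subtract solutions that violate a single cap (substitute x_i' = x_i − (cap_i+1)): x_1 ≥ 8 gives C(9,2) = 36; x_2 ≥ 7 gives C(10,2) = 45; x_3 ≥ 8 gives C(9,2) = 36. Together 117.
Add back pairs where two caps are both exceeded: 1 + 0 + 1 = 2.
By inclusion–exclusion the count is 136 − 117 + 2 = 21.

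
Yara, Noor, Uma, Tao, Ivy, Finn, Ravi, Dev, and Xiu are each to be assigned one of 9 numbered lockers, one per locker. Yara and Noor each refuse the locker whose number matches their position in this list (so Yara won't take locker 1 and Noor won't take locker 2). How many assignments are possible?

Let Aᵢ (for i ∈ {1, 2}) be the placements that put person i in their forbidden locker. Any j of these fix j positions, leaving (9−j)! ways to fill the rest, and there are C(2,j) ways to pick which j.
By inclusion–exclusion, the number of valid placements is Σ_{j=0}^{2} (−1)^j C(2,j)·(9−j)!.
Computing: 362880 − 80640 + 5040 = 287280.

287280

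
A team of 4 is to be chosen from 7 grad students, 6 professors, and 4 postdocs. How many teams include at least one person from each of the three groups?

Total 4-person selections from all 17: C(17,4) = 2380.
Subtract selections that omit an entire group: no grad students → C(10,4) = 210; no professors → C(11,4) = 330; no postdocs → C(13,4) = 715.
Add back selections omitting two groups (i.e. drawn from a single group): C(7,4) + C(6,4) + C(4,4) = 51.
By inclusion–exclusion: 2380 − 1255 + 51 = 1176.

1176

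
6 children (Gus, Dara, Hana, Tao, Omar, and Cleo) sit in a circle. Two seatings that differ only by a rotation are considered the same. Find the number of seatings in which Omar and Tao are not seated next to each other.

72

Without the restriction there are (5)! = 120 seatings.
Seatings with Omar beside Tao: treat them as a block with 2 internal orders, giving 2 × (4)! = 48.
Subtracting, 120 − 48 = 72.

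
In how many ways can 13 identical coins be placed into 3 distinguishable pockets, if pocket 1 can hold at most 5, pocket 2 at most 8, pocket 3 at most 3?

By stars and bars, unrestricted non-negative solutions to x_1+…+x_3 = 13 number C(13+2,2) = 105.
Subtract solutions that violate a single cap (substitute x_i' = x_i − (cap_i+1)): x_1 ≥ 6 gives C(9,2) = 36; x_2 ≥ 9 gives C(6,2) = 15; x_3 ≥ 4 gives C(11,2) = 55. Together 106.
Add back pairs where two caps are both exceeded: 0 + 10 + 1 = 11.
By inclusion–exclusion the count is 105 − 106 + 11 = 10.

10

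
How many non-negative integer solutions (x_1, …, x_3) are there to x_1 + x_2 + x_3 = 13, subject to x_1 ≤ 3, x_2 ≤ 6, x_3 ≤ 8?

Ignoring the caps, the number of non-negative solutions to x_1+…+x_3 = 13 is C(15,2) = 105.
Subtract solutions that violate a single cap (substitute x_i' = x_i − (cap_i+1)): x_1 ≥ 4 gives C(11,2) = 55; x_2 ≥ 7 gives C(8,2) = 28; x_3 ≥ 9 gives C(6,2) = 15. Together 98.
Add back pairs where two caps are both exceeded: 6 + 1 + 0 = 7.
By inclusion–exclusion the count is 105 − 98 + 7 = 14.

14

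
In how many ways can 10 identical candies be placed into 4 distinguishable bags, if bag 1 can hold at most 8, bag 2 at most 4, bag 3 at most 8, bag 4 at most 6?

Ignoring the caps, the number of non-negative solutions to x_1+…+x_4 = 10 is C(13,3) = 286.
Subtract solutions that violate a single cap (substitute x_i' = x_i − (cap_i+1)): x_1 ≥ 9 gives C(4,3) = 4; x_2 ≥ 5 gives C(8,3) = 56; x_3 ≥ 9 gives C(4,3) = 4; x_4 ≥ 7 gives C(6,3) = 20. Together 84.
No two caps can be exceeded simultaneously, so the pair terms are all 0.
By inclusion–exclusion the count is 286 − 84 + 0 = 202.

202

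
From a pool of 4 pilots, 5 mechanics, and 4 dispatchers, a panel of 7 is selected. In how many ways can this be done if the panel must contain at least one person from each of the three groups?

1636

With no constraint there are C(13,7) = 1716 possible selections.
Subtract selections that omit an entire group: no pilots → C(9,7) = 36; no mechanics → C(8,7) = 8; no dispatchers → C(9,7) = 36.
Add back selections omitting two groups (i.e. drawn from a single group): C(4,7) + C(5,7) + C(4,7) = 0.
By inclusion–exclusion: 1716 − 80 + 0 = 1636.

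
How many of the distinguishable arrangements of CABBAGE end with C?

Fix C in the last position and arrange the remaining 6 letters.
Those 6 letters have A appearing twice and B appearing twice, giving (6)!/(2!·2!) = 180.

180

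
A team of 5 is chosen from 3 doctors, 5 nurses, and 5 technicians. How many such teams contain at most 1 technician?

Split by how many technicians are chosen (0 through 1).
Sum: C(5,0)·C(8,5) + C(5,1)·C(8,4) = 56 + 350 = 406.

406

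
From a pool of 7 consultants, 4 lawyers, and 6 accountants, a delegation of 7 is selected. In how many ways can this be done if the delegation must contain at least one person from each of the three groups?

With no constraint there are C(17,7) = 19448 possible selections.
Subtract selections that omit an entire group: no consultants → C(10,7) = 120; no lawyers → C(13,7) = 1716; no accountants → C(11,7) = 330.
Add back selections omitting two groups (i.e. drawn from a single group): C(7,7) + C(4,7) + C(6,7) = 1.
By inclusion–exclusion: 19448 − 2166 + 1 = 17283.

17283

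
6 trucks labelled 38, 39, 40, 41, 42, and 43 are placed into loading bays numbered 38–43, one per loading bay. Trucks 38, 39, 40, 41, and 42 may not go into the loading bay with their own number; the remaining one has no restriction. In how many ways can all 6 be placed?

Let Aᵢ (for 38 ≤ i ≤ 42) be the placements that put truck i in its forbidden loading bay. Any j of these fix j positions, leaving (6−j)! ways to fill the rest, and there are C(5,j) ways to pick which j.
By inclusion–exclusion, the number of valid placements is Σ_{j=0}^{5} (−1)^j C(5,j)·(6−j)!.
Computing: 720 − 600 + 240 − 60 + 10 − 1 = 309.

309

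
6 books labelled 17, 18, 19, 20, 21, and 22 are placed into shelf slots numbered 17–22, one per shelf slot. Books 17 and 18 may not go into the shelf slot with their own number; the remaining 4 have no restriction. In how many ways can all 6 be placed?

504

Let Aᵢ (for i ∈ {17, 18}) be the placements that put book i in its forbidden shelf slot. Any j of these fix j positions, leaving (6−j)! ways to fill the rest, and there are C(2,j) ways to pick which j.
By inclusion–exclusion, the number of valid placements is Σ_{j=0}^{2} (−1)^j C(2,j)·(6−j)!.
Computing: 720 − 240 + 24 = 504.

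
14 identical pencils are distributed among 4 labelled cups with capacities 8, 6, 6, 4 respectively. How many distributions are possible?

Without the upper bounds there are C(17,3) = 680 ways to split 14 among 4 cups.
Subtract solutions that violate a single cap (substitute x_i' = x_i − (cap_i+1)): x_1 ≥ 9 gives C(8,3) = 56; x_2 ≥ 7 gives C(10,3) = 120; x_3 ≥ 7 gives C(10,3) = 120; x_4 ≥ 5 gives C(12,3) = 220. Together 516.
Add back pairs where two caps are both exceeded: 0 + 0 + 1 + 1 + 10 + 10 = 22.
By inclusion–exclusion the count is 680 − 516 + 22 = 186.

186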